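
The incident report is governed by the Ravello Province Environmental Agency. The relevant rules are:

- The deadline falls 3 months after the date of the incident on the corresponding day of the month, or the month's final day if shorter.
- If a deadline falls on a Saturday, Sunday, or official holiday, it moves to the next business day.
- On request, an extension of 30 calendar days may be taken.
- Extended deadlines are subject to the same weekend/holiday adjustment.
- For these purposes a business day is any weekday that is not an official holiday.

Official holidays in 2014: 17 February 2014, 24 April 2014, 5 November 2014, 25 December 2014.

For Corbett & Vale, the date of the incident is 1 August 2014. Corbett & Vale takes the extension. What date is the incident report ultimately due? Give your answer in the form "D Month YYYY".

3 months from 1 August 2014 is 1 November 2014.
1 November 2014 falls on a Saturday. Rolling to the next business day gives 3 November 2014, a Monday.
With the 30-day extension, 3 November 2014 becomes 3 December 2014.
3 December 2014 is a Wednesday and not a listed holiday, so it stands.
Deadline: 3 December 2014.

3 December 2014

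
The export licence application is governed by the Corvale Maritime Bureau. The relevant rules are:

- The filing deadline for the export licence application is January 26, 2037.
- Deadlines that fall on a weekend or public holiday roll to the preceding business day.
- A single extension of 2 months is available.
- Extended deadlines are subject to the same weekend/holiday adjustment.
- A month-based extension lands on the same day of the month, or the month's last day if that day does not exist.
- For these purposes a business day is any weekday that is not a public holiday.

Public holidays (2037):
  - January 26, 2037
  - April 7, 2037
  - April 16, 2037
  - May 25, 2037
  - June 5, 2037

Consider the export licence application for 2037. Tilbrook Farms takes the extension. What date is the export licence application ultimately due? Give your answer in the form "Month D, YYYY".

Start from the fixed due date, January 26, 2037.
Because January 26, 2037 is a listed holiday, the deadline becomes January 23, 2037 (Friday).
Add 2 months to January 23, 2037: March 23, 2037.
Since March 23, 2037 is a Monday and not a holiday, the date is unchanged.
Final deadline: March 23, 2037.

March 23, 2037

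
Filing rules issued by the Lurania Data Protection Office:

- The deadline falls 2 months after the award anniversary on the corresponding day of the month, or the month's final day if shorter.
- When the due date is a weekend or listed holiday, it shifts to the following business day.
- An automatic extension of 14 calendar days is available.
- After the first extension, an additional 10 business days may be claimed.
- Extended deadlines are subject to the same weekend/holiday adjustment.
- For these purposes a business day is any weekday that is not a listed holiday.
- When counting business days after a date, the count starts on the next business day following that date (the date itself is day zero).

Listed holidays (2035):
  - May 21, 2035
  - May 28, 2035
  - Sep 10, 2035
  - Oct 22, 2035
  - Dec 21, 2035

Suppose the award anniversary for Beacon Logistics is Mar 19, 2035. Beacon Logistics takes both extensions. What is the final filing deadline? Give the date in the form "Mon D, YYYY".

Jun 19, 2035

2 months from Mar 19, 2035 is May 19, 2035.
May 19, 2035 is a Saturday; the next business day is May 22, 2035 (Tuesday).
Add the 14 calendar-day extension to May 22, 2035: Jun 5, 2035.
Jun 5, 2035 falls on a Tuesday, which is a business day, so no adjustment is needed.
Applying the 10-business-day extension: 10 business days after Jun 5, 2035 is Jun 19, 2035.
Jun 19, 2035 (Tuesday) is already a business day.
The final due date is Jun 19, 2035.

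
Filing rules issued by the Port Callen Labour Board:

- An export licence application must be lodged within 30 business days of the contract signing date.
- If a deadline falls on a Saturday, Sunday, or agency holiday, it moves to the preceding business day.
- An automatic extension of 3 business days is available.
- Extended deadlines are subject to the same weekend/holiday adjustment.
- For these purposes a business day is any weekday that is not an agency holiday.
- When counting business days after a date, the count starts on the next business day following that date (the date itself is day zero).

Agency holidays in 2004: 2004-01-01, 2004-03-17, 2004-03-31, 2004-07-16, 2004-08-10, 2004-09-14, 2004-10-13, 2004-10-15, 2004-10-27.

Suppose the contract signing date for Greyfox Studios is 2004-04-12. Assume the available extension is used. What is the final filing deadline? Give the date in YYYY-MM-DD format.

Counting 30 business days after 2004-04-12 (skipping weekends and listed holidays) reaches 2004-05-24.
2004-05-24 is a Monday and not a listed holiday, so it stands.
Applying the 3-business-day extension: 3 business days after 2004-05-24 is 2004-05-27.
Since 2004-05-27 is a Thursday and not a holiday, the date is unchanged.
Final deadline: 2004-05-27.

2004-05-27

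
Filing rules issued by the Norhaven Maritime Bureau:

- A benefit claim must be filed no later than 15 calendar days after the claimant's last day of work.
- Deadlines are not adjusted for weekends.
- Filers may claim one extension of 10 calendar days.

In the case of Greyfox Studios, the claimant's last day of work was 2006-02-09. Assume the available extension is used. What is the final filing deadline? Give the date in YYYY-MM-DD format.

2006-03-06

15 calendar days after 2006-02-09 is 2006-02-24.
2006-02-24 falls on a Friday. The rules make no weekend/holiday allowance, so it remains 2006-02-24.
Applying the 10-calendar-day extension: 2006-02-24 + 10 days = 2006-03-06.
2006-03-06 is a Monday; no weekend or holiday adjustment applies.
Deadline: 2006-03-06.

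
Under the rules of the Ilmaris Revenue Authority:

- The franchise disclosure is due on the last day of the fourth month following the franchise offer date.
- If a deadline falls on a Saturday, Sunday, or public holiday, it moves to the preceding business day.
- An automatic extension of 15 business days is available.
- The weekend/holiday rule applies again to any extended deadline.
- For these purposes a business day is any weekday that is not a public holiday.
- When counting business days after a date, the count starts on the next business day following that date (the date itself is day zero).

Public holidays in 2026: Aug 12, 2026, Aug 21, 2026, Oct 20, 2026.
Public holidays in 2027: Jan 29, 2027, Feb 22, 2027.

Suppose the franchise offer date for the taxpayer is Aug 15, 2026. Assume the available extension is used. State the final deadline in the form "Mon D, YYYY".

Jan 21, 2027

4 months after Aug 15, 2026 is December 2026; that month ends on Dec 31, 2026.
Dec 31, 2026 is a Thursday and not a listed holiday, so it stands.
Counting 15 further business days from Dec 31, 2026 reaches Jan 21, 2027.
Jan 21, 2027 falls on a Thursday, which is a business day, so no adjustment is needed.
The final due date is Jan 21, 2027.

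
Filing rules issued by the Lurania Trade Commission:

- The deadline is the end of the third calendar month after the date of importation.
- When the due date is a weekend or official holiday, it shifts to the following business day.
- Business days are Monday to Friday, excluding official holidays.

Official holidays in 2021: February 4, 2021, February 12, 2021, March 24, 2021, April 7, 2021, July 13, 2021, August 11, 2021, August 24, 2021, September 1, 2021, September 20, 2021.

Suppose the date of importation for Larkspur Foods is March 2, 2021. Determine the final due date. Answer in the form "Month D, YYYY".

June 30, 2021

3 months after March 2, 2021 falls in June 2021; the last day of that month is June 30, 2021.
Since June 30, 2021 is a Wednesday and not a holiday, the date is unchanged.
Final deadline: June 30, 2021.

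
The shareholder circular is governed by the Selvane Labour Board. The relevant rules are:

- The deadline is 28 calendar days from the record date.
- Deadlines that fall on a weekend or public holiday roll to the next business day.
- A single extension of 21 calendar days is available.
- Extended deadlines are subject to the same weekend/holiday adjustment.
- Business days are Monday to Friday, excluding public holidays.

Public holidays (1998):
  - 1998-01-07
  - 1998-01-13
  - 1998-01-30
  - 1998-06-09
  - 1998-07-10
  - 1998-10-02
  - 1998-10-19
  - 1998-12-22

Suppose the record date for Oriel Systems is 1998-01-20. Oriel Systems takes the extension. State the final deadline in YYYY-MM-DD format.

From 1998-01-20, 28 calendar days later is 1998-02-17.
Since 1998-02-17 is a Tuesday and not a holiday, the date is unchanged.
With the 21-day extension, 1998-02-17 becomes 1998-03-10.
1998-03-10 (Tuesday) is already a business day.
Final deadline: 1998-03-10.

1998-03-10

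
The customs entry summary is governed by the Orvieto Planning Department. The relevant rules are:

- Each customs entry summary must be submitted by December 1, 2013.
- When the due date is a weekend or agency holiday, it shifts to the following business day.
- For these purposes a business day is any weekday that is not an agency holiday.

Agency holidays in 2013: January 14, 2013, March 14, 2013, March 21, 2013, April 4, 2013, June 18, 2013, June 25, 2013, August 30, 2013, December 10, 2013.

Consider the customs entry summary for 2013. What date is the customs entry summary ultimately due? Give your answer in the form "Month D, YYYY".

December 2, 2013

The stated deadline is December 1, 2013.
December 1, 2013 falls on a Sunday. Rolling to the next business day gives December 2, 2013, a Monday.
Deadline: December 2, 2013.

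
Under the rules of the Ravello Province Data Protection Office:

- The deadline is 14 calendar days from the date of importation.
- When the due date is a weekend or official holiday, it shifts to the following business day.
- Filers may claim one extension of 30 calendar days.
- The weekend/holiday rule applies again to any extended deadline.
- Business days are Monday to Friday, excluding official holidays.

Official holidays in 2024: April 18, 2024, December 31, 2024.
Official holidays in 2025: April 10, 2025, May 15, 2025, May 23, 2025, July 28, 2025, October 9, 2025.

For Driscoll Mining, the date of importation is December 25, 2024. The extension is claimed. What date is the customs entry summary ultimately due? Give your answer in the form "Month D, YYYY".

February 7, 2025

Trigger date December 25, 2024 + 14 calendar days = January 8, 2025.
January 8, 2025 falls on a Wednesday, which is a business day, so no adjustment is needed.
With the 30-day extension, January 8, 2025 becomes February 7, 2025.
Since February 7, 2025 is a Friday and not a holiday, the date is unchanged.
Deadline: February 7, 2025.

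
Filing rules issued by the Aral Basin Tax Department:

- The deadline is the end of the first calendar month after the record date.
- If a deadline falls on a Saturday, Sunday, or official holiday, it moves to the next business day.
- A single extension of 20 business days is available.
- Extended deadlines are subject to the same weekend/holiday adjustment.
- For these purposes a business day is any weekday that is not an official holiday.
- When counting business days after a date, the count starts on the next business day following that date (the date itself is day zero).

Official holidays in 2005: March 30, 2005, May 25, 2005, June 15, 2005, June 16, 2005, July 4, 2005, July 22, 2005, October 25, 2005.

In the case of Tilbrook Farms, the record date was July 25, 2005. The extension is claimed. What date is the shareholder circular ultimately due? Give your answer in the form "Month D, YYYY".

The first month after July 25, 2005 is August 2005, whose last day is August 31, 2005.
Since August 31, 2005 is a Wednesday and not a holiday, the date is unchanged.
Counting 20 further business days from August 31, 2005 reaches September 28, 2005.
September 28, 2005 is a Wednesday and not a listed holiday, so it stands.
Final deadline: September 28, 2005.

September 28, 2005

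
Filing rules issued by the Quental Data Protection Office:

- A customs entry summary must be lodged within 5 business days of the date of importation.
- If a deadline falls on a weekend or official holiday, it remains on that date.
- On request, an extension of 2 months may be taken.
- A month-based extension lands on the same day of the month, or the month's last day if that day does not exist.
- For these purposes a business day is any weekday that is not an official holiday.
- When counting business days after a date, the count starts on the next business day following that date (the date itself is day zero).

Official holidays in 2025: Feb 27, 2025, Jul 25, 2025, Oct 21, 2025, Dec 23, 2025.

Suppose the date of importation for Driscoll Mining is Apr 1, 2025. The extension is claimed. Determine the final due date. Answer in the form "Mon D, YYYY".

5 business days after Apr 1, 2025, excluding weekends and holidays, is Apr 8, 2025.
Apr 8, 2025 falls on a Tuesday. The rules make no weekend/holiday allowance, so it remains Apr 8, 2025.
The 2 months extension carries Apr 8, 2025 to Jun 8, 2025.
Jun 8, 2025 falls on a Sunday. The rules make no weekend/holiday allowance, so it remains Jun 8, 2025.
The final due date is Jun 8, 2025.

Jun 8, 2025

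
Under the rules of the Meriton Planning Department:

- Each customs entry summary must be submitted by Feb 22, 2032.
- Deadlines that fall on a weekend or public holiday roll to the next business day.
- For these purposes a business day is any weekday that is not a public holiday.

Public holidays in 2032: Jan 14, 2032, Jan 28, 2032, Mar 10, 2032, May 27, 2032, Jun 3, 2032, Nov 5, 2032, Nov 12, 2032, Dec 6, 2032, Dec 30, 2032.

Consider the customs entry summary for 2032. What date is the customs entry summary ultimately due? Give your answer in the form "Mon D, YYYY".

Feb 23, 2032

Start from the fixed due date, Feb 22, 2032.
Feb 22, 2032 is a Sunday; the next business day is Feb 23, 2032 (Monday).
Deadline: Feb 23, 2032.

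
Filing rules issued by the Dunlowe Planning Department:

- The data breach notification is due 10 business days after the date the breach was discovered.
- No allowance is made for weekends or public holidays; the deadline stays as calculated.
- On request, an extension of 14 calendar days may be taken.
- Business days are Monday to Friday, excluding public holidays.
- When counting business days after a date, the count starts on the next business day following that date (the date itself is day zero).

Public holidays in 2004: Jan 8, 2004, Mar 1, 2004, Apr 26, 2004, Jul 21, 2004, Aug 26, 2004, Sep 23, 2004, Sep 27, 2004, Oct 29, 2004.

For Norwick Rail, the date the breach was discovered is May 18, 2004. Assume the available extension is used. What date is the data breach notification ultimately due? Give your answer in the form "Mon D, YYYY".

Starting the day after May 18, 2004 and counting 10 business days lands on Jun 1, 2004.
Jun 1, 2004 falls on a Tuesday. The rules make no weekend/holiday allowance, so it remains Jun 1, 2004.
The 14-calendar-day extension moves the deadline from Jun 1, 2004 to Jun 15, 2004.
Jun 15, 2004 is a Tuesday; no weekend or holiday adjustment applies.
Deadline: Jun 15, 2004.

Jun 15, 2004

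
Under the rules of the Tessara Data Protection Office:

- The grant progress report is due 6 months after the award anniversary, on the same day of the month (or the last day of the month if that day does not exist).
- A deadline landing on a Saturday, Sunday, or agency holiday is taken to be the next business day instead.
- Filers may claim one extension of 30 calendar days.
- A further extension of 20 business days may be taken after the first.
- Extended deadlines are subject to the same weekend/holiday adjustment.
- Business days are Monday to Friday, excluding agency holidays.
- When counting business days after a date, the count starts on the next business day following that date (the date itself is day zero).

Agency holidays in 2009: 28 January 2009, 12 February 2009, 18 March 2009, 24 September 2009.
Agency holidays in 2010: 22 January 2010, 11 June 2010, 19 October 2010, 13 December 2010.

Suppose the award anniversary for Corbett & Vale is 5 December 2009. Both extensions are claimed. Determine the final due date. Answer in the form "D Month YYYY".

4 August 2010

6 months after 5 December 2009, on the same day of the month, is 5 June 2010.
5 June 2010 is a Saturday; the next business day is 7 June 2010 (Monday).
The 30-calendar-day extension moves the deadline from 7 June 2010 to 7 July 2010.
7 July 2010 is a Wednesday and not a listed holiday, so it stands.
Counting 20 further business days from 7 July 2010 reaches 4 August 2010.
Since 4 August 2010 is a Wednesday and not a holiday, the date is unchanged.
Deadline: 4 August 2010.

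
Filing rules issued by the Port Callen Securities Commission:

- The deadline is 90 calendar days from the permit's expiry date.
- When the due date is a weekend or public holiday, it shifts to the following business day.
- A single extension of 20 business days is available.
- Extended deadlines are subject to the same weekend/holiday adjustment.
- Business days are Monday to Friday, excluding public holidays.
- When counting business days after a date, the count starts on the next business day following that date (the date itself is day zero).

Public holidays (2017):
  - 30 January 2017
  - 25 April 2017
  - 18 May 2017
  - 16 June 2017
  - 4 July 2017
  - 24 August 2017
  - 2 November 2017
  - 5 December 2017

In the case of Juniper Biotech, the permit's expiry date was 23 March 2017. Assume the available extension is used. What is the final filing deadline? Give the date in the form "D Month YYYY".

20 July 2017

Adding 90 calendar days to 23 March 2017 gives 21 June 2017.
21 June 2017 (Wednesday) is already a business day.
The 20-business-day extension runs from 21 June 2017 to 20 July 2017.
20 July 2017 falls on a Thursday, which is a business day, so no adjustment is needed.
So the filing is due 20 July 2017.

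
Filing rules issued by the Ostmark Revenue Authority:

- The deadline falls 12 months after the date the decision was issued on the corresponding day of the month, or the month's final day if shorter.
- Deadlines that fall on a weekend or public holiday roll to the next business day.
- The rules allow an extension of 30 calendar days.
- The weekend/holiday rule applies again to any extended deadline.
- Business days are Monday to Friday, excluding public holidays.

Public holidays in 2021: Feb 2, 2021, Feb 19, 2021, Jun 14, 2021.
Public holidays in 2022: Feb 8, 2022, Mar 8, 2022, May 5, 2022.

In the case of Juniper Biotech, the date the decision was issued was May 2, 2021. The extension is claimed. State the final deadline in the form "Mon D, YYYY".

12 months from May 2, 2021 is May 2, 2022.
Since May 2, 2022 is a Monday and not a holiday, the date is unchanged.
Add the 30 calendar-day extension to May 2, 2022: Jun 1, 2022.
Jun 1, 2022 is a Wednesday and not a listed holiday, so it stands.
The final due date is Jun 1, 2022.

Jun 1, 2022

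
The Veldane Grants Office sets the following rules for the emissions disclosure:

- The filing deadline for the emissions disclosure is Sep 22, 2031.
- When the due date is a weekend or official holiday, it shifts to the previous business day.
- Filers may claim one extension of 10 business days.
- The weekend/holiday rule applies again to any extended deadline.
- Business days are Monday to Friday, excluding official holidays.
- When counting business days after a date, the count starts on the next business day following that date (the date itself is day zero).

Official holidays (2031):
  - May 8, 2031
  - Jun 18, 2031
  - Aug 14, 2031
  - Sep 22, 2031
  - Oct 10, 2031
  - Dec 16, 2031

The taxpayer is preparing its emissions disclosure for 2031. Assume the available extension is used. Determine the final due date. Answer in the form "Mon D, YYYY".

Start from the fixed due date, Sep 22, 2031.
Because Sep 22, 2031 is a listed holiday, the deadline becomes Sep 19, 2031 (Friday).
Counting 10 further business days from Sep 19, 2031 reaches Oct 6, 2031.
Oct 6, 2031 (Monday) is already a business day.
Deadline: Oct 6, 2031.

Oct 6, 2031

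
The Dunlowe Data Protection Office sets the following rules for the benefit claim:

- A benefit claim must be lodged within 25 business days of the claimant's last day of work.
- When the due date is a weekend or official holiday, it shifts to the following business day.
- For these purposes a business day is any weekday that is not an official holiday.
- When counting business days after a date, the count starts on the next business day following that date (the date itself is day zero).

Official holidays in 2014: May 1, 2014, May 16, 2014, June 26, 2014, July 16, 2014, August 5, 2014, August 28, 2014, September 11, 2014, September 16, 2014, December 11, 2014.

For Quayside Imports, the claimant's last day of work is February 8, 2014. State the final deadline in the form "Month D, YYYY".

25 business days after February 8, 2014, excluding weekends and holidays, is March 14, 2014.
March 14, 2014 falls on a Friday, which is a business day, so no adjustment is needed.
Final deadline: March 14, 2014.

March 14, 2014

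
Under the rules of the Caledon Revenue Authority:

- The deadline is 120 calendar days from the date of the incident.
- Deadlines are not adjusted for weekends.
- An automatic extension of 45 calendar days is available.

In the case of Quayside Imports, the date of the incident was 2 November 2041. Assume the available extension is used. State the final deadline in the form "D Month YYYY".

16 April 2042

Adding 120 calendar days to 2 November 2041 gives 2 March 2042.
2 March 2042 falls on a Sunday. The rules make no weekend/holiday allowance, so it remains 2 March 2042.
Add the 45 calendar-day extension to 2 March 2042: 16 April 2042.
16 April 2042 falls on a Wednesday. The rules make no weekend/holiday allowance, so it remains 16 April 2042.
The final due date is 16 April 2042.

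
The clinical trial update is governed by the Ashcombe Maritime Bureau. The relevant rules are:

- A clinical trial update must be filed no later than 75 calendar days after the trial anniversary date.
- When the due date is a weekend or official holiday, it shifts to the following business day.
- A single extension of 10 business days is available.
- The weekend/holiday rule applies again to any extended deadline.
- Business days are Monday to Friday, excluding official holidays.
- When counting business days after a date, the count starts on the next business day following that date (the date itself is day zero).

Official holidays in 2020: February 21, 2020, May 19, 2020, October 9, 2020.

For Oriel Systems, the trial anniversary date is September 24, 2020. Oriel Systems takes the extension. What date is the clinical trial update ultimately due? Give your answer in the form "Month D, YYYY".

75 calendar days after September 24, 2020 is December 8, 2020.
Since December 8, 2020 is a Tuesday and not a holiday, the date is unchanged.
The 10-business-day extension runs from December 8, 2020 to December 22, 2020.
December 22, 2020 is a Tuesday and not a listed holiday, so it stands.
Final deadline: December 22, 2020.

December 22, 2020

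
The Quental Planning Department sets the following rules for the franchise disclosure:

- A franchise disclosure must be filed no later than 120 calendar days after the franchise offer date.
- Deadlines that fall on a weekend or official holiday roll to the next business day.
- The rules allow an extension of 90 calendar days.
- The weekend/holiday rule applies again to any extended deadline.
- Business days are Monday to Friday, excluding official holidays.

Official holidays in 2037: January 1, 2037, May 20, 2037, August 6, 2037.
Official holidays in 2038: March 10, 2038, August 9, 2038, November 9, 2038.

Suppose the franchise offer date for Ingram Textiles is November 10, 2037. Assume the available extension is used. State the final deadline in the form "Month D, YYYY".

June 9, 2038

Adding 120 calendar days to November 10, 2037 gives March 10, 2038.
March 10, 2038 is a listed holiday; the next business day is March 11, 2038 (Thursday).
The 90-calendar-day extension moves the deadline from March 11, 2038 to June 9, 2038.
Since June 9, 2038 is a Wednesday and not a holiday, the date is unchanged.
The final due date is June 9, 2038.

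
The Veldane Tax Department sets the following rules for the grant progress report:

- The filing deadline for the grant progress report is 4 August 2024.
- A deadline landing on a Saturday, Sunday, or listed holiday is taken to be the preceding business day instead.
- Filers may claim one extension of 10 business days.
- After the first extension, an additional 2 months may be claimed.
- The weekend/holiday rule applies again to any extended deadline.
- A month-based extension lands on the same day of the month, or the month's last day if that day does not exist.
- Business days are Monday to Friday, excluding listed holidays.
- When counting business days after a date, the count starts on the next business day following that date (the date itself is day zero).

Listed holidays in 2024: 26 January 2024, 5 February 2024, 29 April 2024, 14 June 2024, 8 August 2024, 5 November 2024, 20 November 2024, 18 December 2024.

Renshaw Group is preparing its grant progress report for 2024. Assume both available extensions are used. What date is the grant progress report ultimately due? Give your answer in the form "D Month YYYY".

18 October 2024

Start from the fixed due date, 4 August 2024.
4 August 2024 is a Sunday, so it moves to the preceding business day, 2 August 2024 (Friday).
Applying the 10-business-day extension: 10 business days after 2 August 2024 is 19 August 2024.
19 August 2024 (Monday) is already a business day.
Add 2 months to 19 August 2024: 19 October 2024.
19 October 2024 is a Saturday, so it moves to the preceding business day, 18 October 2024 (Friday).
Deadline: 18 October 2024.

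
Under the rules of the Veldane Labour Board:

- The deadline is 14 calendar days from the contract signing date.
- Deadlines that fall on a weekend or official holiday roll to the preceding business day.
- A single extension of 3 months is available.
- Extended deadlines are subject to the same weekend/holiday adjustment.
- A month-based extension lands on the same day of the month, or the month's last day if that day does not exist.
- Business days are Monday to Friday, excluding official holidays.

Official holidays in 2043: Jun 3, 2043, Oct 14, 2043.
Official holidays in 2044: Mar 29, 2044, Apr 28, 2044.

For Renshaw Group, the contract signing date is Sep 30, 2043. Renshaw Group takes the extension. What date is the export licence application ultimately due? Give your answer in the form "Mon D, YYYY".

Jan 13, 2044

Adding 14 calendar days to Sep 30, 2043 gives Oct 14, 2043.
Oct 14, 2043 is a listed holiday, so it moves to the preceding business day, Oct 13, 2043 (Tuesday).
The 3 months extension carries Oct 13, 2043 to Jan 13, 2044.
Jan 13, 2044 falls on a Wednesday, which is a business day, so no adjustment is needed.
The final due date is Jan 13, 2044.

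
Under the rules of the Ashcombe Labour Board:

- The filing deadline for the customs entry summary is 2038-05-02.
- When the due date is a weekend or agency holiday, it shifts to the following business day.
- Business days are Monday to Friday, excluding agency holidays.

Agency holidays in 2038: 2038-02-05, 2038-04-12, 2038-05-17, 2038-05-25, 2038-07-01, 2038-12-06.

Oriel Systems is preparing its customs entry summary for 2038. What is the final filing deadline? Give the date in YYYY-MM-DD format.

2038-05-03

Start from the fixed due date, 2038-05-02.
Because 2038-05-02 is a Sunday, the deadline becomes 2038-05-03 (Monday).
So the filing is due 2038-05-03.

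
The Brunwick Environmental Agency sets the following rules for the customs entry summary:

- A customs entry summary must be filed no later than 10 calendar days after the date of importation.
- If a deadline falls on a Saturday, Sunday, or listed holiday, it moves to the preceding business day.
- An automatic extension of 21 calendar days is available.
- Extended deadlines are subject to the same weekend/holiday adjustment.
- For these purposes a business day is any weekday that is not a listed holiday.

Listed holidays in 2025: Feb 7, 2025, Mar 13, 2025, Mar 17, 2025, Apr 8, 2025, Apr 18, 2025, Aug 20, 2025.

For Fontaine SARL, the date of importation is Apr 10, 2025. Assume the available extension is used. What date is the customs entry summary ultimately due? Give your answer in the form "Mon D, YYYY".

May 8, 2025

From Apr 10, 2025, 10 calendar days later is Apr 20, 2025.
Because Apr 20, 2025 is a Sunday, the deadline becomes Apr 17, 2025 (Thursday).
Add the 21 calendar-day extension to Apr 17, 2025: May 8, 2025.
May 8, 2025 is a Thursday and not a listed holiday, so it stands.
So the filing is due May 8, 2025.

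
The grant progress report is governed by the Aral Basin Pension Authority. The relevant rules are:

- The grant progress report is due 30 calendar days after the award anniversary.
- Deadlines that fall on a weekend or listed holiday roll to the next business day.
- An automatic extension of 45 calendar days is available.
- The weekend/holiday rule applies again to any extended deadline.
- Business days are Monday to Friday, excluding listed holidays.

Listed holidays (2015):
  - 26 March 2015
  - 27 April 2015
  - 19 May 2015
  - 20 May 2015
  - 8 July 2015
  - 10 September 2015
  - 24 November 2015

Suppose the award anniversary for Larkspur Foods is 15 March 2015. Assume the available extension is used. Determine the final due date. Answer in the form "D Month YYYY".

29 May 2015

Adding 30 calendar days to 15 March 2015 gives 14 April 2015.
14 April 2015 is a Tuesday and not a listed holiday, so it stands.
The 45-calendar-day extension moves the deadline from 14 April 2015 to 29 May 2015.
29 May 2015 falls on a Friday, which is a business day, so no adjustment is needed.
The final due date is 29 May 2015.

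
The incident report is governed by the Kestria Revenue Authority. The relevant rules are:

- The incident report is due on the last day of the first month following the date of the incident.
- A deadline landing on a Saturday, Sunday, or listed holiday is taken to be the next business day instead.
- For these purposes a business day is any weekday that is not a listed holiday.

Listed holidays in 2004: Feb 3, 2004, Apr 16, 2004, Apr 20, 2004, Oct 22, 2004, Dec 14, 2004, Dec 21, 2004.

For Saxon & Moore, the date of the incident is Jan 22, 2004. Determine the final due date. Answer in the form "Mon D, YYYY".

Mar 1, 2004

1 month after Jan 22, 2004 falls in February 2004; the last day of that month is Feb 29, 2004.
Feb 29, 2004 is a Sunday; the next business day is Mar 1, 2004 (Monday).
Final deadline: Mar 1, 2004.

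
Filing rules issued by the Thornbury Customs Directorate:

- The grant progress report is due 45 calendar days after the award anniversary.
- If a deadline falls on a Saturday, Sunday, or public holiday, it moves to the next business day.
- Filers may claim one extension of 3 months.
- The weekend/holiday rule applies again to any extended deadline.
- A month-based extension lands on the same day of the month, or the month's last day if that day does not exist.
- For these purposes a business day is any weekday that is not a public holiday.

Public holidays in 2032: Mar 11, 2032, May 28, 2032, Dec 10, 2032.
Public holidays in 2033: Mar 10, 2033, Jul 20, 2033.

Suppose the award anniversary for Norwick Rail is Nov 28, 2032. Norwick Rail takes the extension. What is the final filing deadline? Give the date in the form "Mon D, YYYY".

From Nov 28, 2032, 45 calendar days later is Jan 12, 2033.
Jan 12, 2033 is a Wednesday and not a listed holiday, so it stands.
The 3 months extension carries Jan 12, 2033 to Apr 12, 2033.
Since Apr 12, 2033 is a Tuesday and not a holiday, the date is unchanged.
Final deadline: Apr 12, 2033.

Apr 12, 2033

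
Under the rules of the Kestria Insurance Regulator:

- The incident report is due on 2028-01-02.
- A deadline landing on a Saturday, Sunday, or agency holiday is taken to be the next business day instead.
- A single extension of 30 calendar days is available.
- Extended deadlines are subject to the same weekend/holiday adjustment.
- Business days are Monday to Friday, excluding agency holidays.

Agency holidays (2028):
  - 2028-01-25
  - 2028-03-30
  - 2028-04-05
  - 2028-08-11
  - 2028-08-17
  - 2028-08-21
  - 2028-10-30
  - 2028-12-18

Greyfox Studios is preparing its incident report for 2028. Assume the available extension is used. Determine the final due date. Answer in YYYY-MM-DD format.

The stated deadline is 2028-01-02.
2028-01-02 falls on a Sunday. Rolling to the next business day gives 2028-01-03, a Monday.
Add the 30 calendar-day extension to 2028-01-03: 2028-02-02.
2028-02-02 falls on a Wednesday, which is a business day, so no adjustment is needed.
Deadline: 2028-02-02.

2028-02-02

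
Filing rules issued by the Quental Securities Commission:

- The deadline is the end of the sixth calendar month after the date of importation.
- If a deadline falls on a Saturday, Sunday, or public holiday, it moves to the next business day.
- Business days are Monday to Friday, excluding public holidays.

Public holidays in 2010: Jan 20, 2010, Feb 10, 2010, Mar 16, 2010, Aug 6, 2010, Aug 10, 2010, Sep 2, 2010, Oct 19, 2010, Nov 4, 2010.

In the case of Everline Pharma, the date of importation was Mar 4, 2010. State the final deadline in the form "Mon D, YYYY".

The sixth month after Mar 4, 2010 is September 2010, whose last day is Sep 30, 2010.
Sep 30, 2010 (Thursday) is already a business day.
Deadline: Sep 30, 2010.

Sep 30, 2010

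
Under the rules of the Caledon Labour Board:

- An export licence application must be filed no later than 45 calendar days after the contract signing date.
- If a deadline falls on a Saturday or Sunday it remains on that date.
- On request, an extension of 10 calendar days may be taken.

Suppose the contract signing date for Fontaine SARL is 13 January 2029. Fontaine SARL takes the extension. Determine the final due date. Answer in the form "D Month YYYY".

Adding 45 calendar days to 13 January 2029 gives 27 February 2029.
27 February 2029 is a Tuesday; no weekend or holiday adjustment applies.
The 10-calendar-day extension moves the deadline from 27 February 2029 to 9 March 2029.
9 March 2029 is a Friday; no weekend or holiday adjustment applies.
Deadline: 9 March 2029.

9 March 2029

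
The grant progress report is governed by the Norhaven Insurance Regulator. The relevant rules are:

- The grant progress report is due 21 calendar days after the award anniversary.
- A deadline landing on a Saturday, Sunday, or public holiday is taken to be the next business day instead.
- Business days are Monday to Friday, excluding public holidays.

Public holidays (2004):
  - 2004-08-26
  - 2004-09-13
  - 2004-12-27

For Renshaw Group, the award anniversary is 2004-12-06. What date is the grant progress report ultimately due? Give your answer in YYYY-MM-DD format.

From 2004-12-06, 21 calendar days later is 2004-12-27.
2004-12-27 is a listed holiday, so it moves to the next business day, 2004-12-28 (Tuesday).
The final due date is 2004-12-28.

2004-12-28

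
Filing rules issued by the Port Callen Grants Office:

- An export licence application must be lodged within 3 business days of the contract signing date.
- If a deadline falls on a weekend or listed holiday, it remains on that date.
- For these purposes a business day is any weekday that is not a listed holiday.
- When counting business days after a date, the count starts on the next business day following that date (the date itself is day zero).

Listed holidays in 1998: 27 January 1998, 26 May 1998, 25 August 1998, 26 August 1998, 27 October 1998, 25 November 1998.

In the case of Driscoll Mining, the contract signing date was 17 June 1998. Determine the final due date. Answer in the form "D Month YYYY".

3 business days after 17 June 1998, excluding weekends and holidays, is 22 June 1998.
22 June 1998 is a Monday; no weekend or holiday adjustment applies.
Deadline: 22 June 1998.

22 June 1998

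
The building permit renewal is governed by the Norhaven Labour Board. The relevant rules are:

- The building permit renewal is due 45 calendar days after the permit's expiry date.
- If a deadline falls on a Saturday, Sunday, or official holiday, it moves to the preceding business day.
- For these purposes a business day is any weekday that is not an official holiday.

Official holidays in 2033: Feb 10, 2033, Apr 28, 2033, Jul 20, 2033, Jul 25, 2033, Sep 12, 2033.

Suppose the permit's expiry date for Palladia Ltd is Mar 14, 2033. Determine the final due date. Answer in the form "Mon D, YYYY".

Trigger date Mar 14, 2033 + 45 calendar days = Apr 28, 2033.
Apr 28, 2033 falls on a listed holiday. Rolling to the preceding business day gives Apr 27, 2033, a Wednesday.
Deadline: Apr 27, 2033.

Apr 27, 2033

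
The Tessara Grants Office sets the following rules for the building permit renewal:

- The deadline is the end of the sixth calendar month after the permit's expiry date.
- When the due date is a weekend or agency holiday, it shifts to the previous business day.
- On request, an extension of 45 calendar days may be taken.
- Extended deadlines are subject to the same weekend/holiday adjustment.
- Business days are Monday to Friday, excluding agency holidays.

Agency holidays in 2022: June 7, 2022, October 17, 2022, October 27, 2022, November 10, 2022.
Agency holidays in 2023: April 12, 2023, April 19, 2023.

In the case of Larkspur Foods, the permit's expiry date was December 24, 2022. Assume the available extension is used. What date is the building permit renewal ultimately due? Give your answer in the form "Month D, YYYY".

The sixth month after December 24, 2022 is June 2023, whose last day is June 30, 2023.
June 30, 2023 falls on a Friday, which is a business day, so no adjustment is needed.
The 45-calendar-day extension moves the deadline from June 30, 2023 to August 14, 2023.
August 14, 2023 is a Monday and not a listed holiday, so it stands.
Deadline: August 14, 2023.

August 14, 2023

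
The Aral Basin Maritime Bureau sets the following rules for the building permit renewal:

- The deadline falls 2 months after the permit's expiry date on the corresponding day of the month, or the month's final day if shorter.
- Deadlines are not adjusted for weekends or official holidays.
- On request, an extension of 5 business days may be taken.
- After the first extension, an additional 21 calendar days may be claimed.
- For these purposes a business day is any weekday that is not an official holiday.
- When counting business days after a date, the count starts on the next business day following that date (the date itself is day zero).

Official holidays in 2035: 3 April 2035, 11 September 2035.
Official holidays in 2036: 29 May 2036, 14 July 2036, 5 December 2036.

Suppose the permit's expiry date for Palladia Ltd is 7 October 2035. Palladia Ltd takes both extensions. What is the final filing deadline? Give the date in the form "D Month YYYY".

2 months from 7 October 2035 is 7 December 2035.
7 December 2035 is a Friday; no weekend or holiday adjustment applies.
The 5-business-day extension runs from 7 December 2035 to 14 December 2035.
14 December 2035 is a Friday; no weekend or holiday adjustment applies.
With the 21-day extension, 14 December 2035 becomes 4 January 2036.
4 January 2036 is a Friday; no weekend or holiday adjustment applies.
Deadline: 4 January 2036.

4 January 2036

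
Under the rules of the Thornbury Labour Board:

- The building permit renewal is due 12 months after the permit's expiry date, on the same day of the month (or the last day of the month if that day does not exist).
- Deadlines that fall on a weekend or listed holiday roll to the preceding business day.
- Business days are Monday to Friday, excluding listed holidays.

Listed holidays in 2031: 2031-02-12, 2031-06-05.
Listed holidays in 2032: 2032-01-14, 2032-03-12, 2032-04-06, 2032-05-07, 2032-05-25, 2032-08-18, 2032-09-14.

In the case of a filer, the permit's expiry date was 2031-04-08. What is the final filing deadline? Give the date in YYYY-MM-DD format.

Moving 12 months forward from 2031-04-08 on the corresponding day gives 2032-04-08.
2032-04-08 is a Thursday and not a listed holiday, so it stands.
Deadline: 2032-04-08.

2032-04-08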